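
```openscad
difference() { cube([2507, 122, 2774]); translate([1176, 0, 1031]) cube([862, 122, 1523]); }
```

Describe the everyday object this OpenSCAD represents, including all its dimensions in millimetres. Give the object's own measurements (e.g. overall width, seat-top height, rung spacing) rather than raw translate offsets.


A wall 2507 mm long (x), 122 mm thick (y), 2774 mm tall, with a rectangular window opening cut through it. The opening is 862 mm wide and 1523 mm tall; its sill is at z = 1031 mm and its near (−x) edge is 1176 mm from the wall's −x end. The opening passes through the full wall thickness.


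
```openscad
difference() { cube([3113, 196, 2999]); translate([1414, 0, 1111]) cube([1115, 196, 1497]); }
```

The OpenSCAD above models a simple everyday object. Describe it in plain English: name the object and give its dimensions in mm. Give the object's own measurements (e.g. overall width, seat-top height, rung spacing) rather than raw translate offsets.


A wall 3113 mm long (x), 196 mm thick (y), 2999 mm tall, with a rectangular window opening cut through it. The opening is 1115 mm wide and 1497 mm tall; its sill is at z = 1111 mm and its near (−x) edge is 1414 mm from the wall's −x end. The opening passes through the full wall thickness.


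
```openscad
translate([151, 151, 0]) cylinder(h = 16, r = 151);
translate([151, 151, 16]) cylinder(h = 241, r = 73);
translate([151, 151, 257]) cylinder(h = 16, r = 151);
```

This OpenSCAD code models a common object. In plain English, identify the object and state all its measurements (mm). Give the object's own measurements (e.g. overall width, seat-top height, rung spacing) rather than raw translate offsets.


A spool: two coaxial disc flanges of radius 151 mm and thickness 16 mm, joined by a core cylinder of radius 73 mm and height 241 mm. The lower flange rests on z = 0 and the three cylinders share a vertical axis.


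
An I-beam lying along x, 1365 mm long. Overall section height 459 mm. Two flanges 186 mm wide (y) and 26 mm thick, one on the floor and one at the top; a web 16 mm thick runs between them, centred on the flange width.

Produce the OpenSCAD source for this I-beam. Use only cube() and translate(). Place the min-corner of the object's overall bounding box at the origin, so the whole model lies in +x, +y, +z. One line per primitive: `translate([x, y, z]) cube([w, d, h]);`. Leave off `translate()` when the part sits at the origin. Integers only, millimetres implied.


cube([1365, 186, 26]);
translate([0, 85, 26]) cube([1365, 16, 407]);
translate([0, 0, 433]) cube([1365, 186, 26]);


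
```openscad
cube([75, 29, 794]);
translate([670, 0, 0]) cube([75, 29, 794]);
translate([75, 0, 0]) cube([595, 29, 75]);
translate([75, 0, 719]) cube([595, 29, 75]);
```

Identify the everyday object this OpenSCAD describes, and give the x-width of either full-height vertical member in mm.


A picture frame. The border width is 75 mm.

Four thin pieces enclosing a rectangular opening — a picture frame. The two full-height stiles are 794 mm tall; the top rail sits at z = 719 and is 75 mm tall, so the border above the opening is 794 − 719 = 75 mm, matching the stile x-width.


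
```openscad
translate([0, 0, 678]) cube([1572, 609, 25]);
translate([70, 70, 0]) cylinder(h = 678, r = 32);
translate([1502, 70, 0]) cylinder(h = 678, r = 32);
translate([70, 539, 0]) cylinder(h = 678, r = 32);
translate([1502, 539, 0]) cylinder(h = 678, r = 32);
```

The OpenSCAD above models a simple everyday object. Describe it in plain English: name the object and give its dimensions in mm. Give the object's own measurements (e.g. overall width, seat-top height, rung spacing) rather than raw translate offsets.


A table: top 1572 mm (x) × 609 mm (y), 25 mm thick, upper face at z = 703 mm, on four round legs of 64 mm diameter, each leg's bounding box inset 38 mm from the nearest pair of top edges from z = 0 to the bottom of the top.


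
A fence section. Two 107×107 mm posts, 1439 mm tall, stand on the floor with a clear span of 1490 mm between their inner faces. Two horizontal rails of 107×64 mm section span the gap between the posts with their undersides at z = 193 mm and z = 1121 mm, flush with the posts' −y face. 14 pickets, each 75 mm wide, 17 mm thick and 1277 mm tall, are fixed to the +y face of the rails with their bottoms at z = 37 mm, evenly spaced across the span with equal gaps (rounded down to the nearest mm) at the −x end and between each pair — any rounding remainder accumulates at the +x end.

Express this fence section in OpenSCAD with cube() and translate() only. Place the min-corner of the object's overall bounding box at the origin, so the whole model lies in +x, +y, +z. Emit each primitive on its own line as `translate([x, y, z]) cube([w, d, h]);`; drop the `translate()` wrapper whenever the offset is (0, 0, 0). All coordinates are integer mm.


cube([107, 107, 1439]);
translate([1597, 0, 0]) cube([107, 107, 1439]);
translate([107, 0, 193]) cube([1490, 107, 64]);
translate([107, 0, 1121]) cube([1490, 107, 64]);
translate([136, 107, 37]) cube([75, 17, 1277]);
translate([240, 107, 37]) cube([75, 17, 1277]);
translate([344, 107, 37]) cube([75, 17, 1277]);
translate([448, 107, 37]) cube([75, 17, 1277]);
translate([552, 107, 37]) cube([75, 17, 1277]);
translate([656, 107, 37]) cube([75, 17, 1277]);
translate([760, 107, 37]) cube([75, 17, 1277]);
translate([864, 107, 37]) cube([75, 17, 1277]);
translate([968, 107, 37]) cube([75, 17, 1277]);
translate([1072, 107, 37]) cube([75, 17, 1277]);
translate([1176, 107, 37]) cube([75, 17, 1277]);
translate([1280, 107, 37]) cube([75, 17, 1277]);
translate([1384, 107, 37]) cube([75, 17, 1277]);
translate([1488, 107, 37]) cube([75, 17, 1277]);


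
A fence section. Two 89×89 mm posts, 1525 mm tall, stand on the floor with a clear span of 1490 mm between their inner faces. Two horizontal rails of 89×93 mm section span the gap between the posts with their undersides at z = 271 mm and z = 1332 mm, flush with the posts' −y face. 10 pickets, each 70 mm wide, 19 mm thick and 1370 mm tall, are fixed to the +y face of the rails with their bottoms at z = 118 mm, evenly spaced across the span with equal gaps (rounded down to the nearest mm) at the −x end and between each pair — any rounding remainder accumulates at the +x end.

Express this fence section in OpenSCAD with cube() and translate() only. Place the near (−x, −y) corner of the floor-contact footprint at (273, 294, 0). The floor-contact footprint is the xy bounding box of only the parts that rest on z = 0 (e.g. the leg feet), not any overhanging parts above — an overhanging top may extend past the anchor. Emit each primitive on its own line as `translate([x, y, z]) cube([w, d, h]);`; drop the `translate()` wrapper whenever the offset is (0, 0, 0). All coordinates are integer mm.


translate([273, 294, 0]) cube([89, 89, 1525]);
translate([1852, 294, 0]) cube([89, 89, 1525]);
translate([362, 294, 271]) cube([1490, 89, 93]);
translate([362, 294, 1332]) cube([1490, 89, 93]);
translate([433, 383, 118]) cube([70, 19, 1370]);
translate([574, 383, 118]) cube([70, 19, 1370]);
translate([715, 383, 118]) cube([70, 19, 1370]);
translate([856, 383, 118]) cube([70, 19, 1370]);
translate([997, 383, 118]) cube([70, 19, 1370]);
translate([1138, 383, 118]) cube([70, 19, 1370]);
translate([1279, 383, 118]) cube([70, 19, 1370]);
translate([1420, 383, 118]) cube([70, 19, 1370]);
translate([1561, 383, 118]) cube([70, 19, 1370]);
translate([1702, 383, 118]) cube([70, 19, 1370]);


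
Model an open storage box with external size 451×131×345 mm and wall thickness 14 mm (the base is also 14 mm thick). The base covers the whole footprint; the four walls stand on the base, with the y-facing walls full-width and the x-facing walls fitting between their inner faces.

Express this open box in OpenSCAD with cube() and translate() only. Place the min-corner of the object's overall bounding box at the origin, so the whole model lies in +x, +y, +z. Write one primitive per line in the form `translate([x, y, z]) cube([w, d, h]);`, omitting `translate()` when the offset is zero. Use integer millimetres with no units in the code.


cube([451, 131, 14]);
translate([0, 0, 14]) cube([451, 14, 331]);
translate([0, 117, 14]) cube([451, 14, 331]);
translate([0, 14, 14]) cube([14, 103, 331]);
translate([437, 14, 14]) cube([14, 103, 331]);


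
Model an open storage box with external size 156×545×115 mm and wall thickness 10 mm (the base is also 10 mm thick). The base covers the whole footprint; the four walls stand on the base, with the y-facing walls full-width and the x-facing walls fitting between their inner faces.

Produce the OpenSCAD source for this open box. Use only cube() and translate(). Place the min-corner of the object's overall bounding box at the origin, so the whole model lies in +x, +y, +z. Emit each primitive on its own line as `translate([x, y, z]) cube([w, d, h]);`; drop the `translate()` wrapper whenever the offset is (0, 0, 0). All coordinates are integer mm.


cube([156, 545, 10]);
translate([0, 0, 10]) cube([156, 10, 105]);
translate([0, 535, 10]) cube([156, 10, 105]);
translate([0, 10, 10]) cube([10, 525, 105]);
translate([146, 10, 10]) cube([10, 525, 105]);


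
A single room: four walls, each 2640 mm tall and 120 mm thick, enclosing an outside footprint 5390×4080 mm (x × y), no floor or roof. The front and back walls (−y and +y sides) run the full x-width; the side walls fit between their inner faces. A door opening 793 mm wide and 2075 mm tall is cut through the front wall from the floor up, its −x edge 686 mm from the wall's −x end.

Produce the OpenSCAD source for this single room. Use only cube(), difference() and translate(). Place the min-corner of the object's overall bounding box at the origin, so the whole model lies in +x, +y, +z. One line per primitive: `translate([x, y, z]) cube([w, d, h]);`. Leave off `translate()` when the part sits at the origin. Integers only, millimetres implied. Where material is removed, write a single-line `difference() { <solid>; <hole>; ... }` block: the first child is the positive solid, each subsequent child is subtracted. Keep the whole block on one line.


difference() { cube([5390, 120, 2640]); translate([686, 0, 0]) cube([793, 120, 2075]); }
translate([0, 3960, 0]) cube([5390, 120, 2640]);
translate([0, 120, 0]) cube([120, 3840, 2640]);
translate([5270, 120, 0]) cube([120, 3840, 2640]);


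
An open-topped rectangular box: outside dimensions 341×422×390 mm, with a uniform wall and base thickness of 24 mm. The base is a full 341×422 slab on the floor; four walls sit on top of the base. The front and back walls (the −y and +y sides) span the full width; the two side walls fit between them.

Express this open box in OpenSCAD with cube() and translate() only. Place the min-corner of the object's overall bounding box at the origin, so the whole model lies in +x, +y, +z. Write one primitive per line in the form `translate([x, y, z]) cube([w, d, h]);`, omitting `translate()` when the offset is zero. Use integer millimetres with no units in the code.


cube([341, 422, 24]);
translate([0, 0, 24]) cube([341, 24, 366]);
translate([0, 398, 24]) cube([341, 24, 366]);
translate([0, 24, 24]) cube([24, 374, 366]);
translate([317, 24, 24]) cube([24, 374, 366]);


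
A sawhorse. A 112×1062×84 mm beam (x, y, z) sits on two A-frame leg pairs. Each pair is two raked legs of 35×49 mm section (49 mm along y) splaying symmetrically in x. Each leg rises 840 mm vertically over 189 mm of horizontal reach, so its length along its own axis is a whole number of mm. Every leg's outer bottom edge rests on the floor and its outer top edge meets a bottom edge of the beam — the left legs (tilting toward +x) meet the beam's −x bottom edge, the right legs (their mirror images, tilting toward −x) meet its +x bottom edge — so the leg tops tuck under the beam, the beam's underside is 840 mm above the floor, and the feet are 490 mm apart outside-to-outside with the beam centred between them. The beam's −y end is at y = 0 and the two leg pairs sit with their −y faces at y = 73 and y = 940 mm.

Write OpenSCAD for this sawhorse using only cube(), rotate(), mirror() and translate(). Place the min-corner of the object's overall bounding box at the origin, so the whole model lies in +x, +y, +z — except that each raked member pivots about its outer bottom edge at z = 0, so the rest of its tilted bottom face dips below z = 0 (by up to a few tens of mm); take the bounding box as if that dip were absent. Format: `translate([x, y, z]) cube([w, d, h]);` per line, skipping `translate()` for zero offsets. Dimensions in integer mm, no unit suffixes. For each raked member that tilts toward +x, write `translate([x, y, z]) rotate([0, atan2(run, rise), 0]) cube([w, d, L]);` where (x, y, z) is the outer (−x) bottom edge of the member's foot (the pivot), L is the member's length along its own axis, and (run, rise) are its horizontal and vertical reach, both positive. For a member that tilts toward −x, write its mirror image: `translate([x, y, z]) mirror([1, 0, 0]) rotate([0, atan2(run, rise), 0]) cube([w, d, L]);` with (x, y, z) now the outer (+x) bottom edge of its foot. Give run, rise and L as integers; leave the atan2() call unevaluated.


translate([189, 0, 840]) cube([112, 1062, 84]);
translate([0, 73, 0]) rotate([0, atan2(189, 840), 0]) cube([35, 49, 861]);
translate([490, 73, 0]) mirror([1, 0, 0]) rotate([0, atan2(189, 840), 0]) cube([35, 49, 861]);
translate([0, 940, 0]) rotate([0, atan2(189, 840), 0]) cube([35, 49, 861]);
translate([490, 940, 0]) mirror([1, 0, 0]) rotate([0, atan2(189, 840), 0]) cube([35, 49, 861]);


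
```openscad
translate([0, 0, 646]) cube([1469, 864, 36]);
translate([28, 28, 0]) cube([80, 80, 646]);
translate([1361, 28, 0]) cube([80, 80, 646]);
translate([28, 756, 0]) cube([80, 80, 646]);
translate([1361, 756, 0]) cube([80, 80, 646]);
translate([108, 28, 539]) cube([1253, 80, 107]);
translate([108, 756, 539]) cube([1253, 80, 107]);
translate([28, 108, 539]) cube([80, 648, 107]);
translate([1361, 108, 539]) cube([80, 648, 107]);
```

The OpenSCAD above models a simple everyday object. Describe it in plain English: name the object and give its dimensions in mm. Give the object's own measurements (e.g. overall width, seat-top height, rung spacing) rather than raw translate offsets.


A rectangular dining table. The top is 1469×864×36 mm with its upper surface at z = 682 mm. It stands on four 80×80 mm square legs, each inset 28 mm from the nearest pair of top edges, running from the floor to the underside of the top. Four apron rails, 80 mm thick and 107 mm tall, run between adjacent legs with their top edges flush with the underside of the top and their outer faces flush with the legs' outer faces.


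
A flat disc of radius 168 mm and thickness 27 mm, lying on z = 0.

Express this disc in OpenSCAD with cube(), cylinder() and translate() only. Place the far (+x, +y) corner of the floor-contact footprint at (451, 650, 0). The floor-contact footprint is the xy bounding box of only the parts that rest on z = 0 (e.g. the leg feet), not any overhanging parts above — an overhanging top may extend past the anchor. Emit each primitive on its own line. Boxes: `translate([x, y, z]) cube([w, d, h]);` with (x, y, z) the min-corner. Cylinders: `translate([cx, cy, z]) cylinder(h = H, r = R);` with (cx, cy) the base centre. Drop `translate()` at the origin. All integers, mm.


translate([283, 482, 0]) cylinder(h = 27, r = 168);


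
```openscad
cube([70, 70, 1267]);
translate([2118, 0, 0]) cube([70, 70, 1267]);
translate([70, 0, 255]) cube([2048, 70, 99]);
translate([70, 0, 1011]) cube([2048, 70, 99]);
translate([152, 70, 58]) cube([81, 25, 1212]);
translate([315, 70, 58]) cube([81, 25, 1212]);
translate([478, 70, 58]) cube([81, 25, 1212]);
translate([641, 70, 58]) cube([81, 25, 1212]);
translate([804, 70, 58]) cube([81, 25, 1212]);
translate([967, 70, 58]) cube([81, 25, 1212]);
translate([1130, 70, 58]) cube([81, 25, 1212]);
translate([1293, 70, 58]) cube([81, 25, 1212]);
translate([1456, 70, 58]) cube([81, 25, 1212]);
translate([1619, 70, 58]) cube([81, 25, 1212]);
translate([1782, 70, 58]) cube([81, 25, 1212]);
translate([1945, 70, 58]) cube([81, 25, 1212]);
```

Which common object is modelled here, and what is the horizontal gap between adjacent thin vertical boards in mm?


A fence section. The picket gap is 82 mm.

Two posts, two rails, 12 pickets — a fence section. Span 2048 mm holds 12 pickets of 81 mm with 13 equal gaps: ⌊(2048 − 12·81) / 13⌋ = 82 mm.


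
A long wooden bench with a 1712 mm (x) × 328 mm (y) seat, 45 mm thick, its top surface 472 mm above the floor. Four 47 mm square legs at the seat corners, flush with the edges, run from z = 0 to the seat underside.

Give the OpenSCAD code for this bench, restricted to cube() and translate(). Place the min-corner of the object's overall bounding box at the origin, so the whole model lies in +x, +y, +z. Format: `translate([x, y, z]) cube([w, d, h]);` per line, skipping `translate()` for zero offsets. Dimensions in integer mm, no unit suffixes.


translate([0, 0, 427]) cube([1712, 328, 45]);
cube([47, 47, 427]);
translate([0, 281, 0]) cube([47, 47, 427]);
translate([1665, 0, 0]) cube([47, 47, 427]);
translate([1665, 281, 0]) cube([47, 47, 427]);


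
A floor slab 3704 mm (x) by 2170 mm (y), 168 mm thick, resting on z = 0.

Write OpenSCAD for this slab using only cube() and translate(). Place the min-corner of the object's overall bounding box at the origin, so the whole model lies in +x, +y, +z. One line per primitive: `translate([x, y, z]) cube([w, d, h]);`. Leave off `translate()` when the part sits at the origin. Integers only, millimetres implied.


cube([3704, 2170, 168]);


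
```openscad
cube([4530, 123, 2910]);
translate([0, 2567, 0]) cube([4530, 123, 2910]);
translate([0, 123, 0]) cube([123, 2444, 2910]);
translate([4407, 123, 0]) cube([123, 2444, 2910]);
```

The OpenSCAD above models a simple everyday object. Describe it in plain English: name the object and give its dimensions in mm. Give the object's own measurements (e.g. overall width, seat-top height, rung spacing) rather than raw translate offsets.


The wall frame of a small rectangular building: four walls, each 2910 mm tall and 123 mm thick, enclosing a footprint 4530 mm (x) by 2690 mm (y) outside-to-outside, with no floor or roof. The front and back walls (the −y and +y sides) span the full width; the two side walls fit between them.


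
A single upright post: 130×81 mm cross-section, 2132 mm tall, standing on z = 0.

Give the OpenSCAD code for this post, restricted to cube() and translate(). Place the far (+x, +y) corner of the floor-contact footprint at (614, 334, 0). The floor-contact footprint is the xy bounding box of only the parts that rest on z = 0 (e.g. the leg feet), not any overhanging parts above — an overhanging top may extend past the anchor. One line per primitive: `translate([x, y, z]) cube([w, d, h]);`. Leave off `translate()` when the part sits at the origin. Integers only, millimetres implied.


translate([484, 253, 0]) cube([130, 81, 2132]);


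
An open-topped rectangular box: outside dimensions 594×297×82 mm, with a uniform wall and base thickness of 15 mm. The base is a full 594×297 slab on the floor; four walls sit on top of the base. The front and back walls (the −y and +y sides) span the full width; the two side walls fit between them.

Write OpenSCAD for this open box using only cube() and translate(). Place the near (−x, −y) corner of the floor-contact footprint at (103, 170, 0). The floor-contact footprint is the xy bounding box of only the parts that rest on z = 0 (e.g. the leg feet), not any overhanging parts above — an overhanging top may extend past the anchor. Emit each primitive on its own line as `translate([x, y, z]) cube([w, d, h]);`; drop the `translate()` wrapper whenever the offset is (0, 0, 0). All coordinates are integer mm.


translate([103, 170, 0]) cube([594, 297, 15]);
translate([103, 170, 15]) cube([594, 15, 67]);
translate([103, 452, 15]) cube([594, 15, 67]);
translate([103, 185, 15]) cube([15, 267, 67]);
translate([682, 185, 15]) cube([15, 267, 67]);


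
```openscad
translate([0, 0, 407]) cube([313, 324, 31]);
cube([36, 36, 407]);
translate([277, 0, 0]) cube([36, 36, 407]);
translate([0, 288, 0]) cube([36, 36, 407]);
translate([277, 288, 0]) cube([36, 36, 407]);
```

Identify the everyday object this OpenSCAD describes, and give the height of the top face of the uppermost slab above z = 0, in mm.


A stool. The seat height is 438 mm.

A 313×324×31 slab at z = 407 on four corner posts — a stool. The seat top is 407 + 31 = 438 mm.


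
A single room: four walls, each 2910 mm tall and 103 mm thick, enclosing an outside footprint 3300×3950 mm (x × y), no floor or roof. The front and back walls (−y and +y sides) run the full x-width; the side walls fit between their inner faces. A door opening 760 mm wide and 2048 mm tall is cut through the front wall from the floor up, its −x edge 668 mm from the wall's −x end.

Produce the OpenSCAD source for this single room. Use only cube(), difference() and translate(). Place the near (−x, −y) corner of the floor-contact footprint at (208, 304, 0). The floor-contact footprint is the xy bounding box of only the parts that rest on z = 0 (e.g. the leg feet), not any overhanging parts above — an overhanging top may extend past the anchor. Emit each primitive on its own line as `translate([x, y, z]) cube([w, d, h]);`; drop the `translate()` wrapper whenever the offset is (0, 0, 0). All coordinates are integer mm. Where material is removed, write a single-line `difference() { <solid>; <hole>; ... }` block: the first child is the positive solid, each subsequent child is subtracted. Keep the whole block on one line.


difference() { translate([208, 304, 0]) cube([3300, 103, 2910]); translate([876, 304, 0]) cube([760, 103, 2048]); }
translate([208, 4151, 0]) cube([3300, 103, 2910]);
translate([208, 407, 0]) cube([103, 3744, 2910]);
translate([3405, 407, 0]) cube([103, 3744, 2910]);


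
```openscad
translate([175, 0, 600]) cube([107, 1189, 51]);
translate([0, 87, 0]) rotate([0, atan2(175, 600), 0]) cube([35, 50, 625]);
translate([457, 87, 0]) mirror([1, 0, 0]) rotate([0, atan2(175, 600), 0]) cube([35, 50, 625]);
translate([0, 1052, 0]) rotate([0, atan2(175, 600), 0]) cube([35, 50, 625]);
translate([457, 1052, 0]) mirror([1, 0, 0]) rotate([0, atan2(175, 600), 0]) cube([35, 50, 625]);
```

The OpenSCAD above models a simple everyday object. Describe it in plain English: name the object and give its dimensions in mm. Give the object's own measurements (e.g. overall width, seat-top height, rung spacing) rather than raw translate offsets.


A sawhorse. A 107×1189×51 mm beam (x, y, z) sits on two A-frame leg pairs. Each pair is two raked legs of 35×50 mm section (50 mm along y) splaying symmetrically in x. Each leg rises 600 mm vertically over 175 mm of horizontal reach and is 625 mm long along its own axis. Every leg's outer bottom edge rests on the floor and its outer top edge meets a bottom edge of the beam — the left legs (tilting toward +x) meet the beam's −x bottom edge, the right legs (their mirror images, tilting toward −x) meet its +x bottom edge — so the leg tops tuck under the beam, the beam's underside is 600 mm above the floor, and the feet are 457 mm apart outside-to-outside with the beam centred between them. The two leg pairs are set in 87 mm from either end of the beam.


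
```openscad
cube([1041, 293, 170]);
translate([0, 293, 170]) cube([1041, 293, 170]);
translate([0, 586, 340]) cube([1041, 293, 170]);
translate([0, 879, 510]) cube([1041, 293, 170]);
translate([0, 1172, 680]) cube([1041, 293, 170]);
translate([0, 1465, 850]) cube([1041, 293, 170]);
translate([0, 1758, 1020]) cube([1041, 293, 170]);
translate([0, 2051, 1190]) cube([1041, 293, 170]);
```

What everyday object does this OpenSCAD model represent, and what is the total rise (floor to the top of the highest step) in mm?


A staircase. The total rise is 1360 mm.

8 identical blocks, each offset up and back from the previous — a staircase. Each step is 170 mm tall and there are 8 of them, so the total rise is 8 × 170 = 1360 mm.


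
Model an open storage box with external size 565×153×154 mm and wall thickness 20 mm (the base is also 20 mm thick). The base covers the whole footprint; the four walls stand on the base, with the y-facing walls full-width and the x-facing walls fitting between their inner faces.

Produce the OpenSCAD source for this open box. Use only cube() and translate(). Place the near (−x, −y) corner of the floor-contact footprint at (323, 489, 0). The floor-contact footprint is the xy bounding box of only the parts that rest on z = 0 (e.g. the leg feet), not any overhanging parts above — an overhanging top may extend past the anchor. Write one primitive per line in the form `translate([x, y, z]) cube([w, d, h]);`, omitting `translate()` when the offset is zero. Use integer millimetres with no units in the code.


translate([323, 489, 0]) cube([565, 153, 20]);
translate([323, 489, 20]) cube([565, 20, 134]);
translate([323, 622, 20]) cube([565, 20, 134]);
translate([323, 509, 20]) cube([20, 113, 134]);
translate([868, 509, 20]) cube([20, 113, 134]);


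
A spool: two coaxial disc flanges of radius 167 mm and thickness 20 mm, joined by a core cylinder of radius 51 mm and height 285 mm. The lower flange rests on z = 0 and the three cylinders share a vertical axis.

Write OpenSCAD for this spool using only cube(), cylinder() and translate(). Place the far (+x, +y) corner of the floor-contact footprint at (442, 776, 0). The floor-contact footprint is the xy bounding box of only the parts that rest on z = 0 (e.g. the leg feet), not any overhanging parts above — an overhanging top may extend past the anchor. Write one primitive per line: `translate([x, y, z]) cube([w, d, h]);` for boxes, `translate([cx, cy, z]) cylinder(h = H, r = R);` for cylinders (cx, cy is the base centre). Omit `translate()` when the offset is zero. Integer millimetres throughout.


translate([275, 609, 0]) cylinder(h = 20, r = 167);
translate([275, 609, 20]) cylinder(h = 285, r = 51);
translate([275, 609, 305]) cylinder(h = 20, r = 167);


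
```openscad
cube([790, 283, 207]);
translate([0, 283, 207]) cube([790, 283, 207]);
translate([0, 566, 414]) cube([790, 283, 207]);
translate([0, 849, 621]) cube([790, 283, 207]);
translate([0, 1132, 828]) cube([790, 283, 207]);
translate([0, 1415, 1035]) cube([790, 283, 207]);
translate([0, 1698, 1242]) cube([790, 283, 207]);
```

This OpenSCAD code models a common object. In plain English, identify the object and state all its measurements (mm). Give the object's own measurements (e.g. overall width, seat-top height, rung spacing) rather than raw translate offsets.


A straight staircase of 7 solid steps. Each step is 790 mm wide (x), 283 mm deep (y, the going) and 207 mm tall (the rise). The first step rests on the floor; each subsequent step sits one going further in +y and one rise higher in +z, directly behind and above the previous step with no overlap.


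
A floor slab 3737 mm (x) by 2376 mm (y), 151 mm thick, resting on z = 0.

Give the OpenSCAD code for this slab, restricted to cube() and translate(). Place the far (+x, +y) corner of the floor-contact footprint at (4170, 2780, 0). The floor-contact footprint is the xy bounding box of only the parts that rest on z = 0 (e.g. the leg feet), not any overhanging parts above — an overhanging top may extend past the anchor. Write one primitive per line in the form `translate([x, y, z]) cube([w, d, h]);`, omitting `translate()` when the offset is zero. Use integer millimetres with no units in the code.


translate([433, 404, 0]) cube([3737, 2376, 151]);


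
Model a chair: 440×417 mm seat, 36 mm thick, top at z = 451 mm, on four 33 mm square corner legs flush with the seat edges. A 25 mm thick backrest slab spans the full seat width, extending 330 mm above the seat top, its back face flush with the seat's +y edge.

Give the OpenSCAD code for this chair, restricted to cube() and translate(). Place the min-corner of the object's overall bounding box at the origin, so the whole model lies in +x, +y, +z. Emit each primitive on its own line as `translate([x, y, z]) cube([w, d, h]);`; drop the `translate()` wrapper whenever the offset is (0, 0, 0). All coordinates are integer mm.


translate([0, 0, 415]) cube([440, 417, 36]);
cube([33, 33, 415]);
translate([407, 0, 0]) cube([33, 33, 415]);
translate([0, 384, 0]) cube([33, 33, 415]);
translate([407, 384, 0]) cube([33, 33, 415]);
translate([0, 392, 451]) cube([440, 25, 330]);


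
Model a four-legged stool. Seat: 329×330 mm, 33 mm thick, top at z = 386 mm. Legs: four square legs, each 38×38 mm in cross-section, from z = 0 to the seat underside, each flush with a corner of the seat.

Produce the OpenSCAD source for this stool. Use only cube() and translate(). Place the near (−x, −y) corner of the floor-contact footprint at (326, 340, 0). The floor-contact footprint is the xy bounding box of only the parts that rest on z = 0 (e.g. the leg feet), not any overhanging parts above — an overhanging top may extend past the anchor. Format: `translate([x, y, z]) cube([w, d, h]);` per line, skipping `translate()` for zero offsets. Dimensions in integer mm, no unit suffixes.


translate([326, 340, 353]) cube([329, 330, 33]);
translate([326, 340, 0]) cube([38, 38, 353]);
translate([617, 340, 0]) cube([38, 38, 353]);
translate([326, 632, 0]) cube([38, 38, 353]);
translate([617, 632, 0]) cube([38, 38, 353]);


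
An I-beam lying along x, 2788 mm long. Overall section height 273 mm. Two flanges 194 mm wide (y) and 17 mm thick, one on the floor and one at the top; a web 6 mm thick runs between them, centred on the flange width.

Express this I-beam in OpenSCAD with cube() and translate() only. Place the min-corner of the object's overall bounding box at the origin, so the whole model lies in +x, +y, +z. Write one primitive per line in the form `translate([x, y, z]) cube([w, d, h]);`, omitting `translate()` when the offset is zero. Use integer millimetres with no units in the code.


cube([2788, 194, 17]);
translate([0, 94, 17]) cube([2788, 6, 239]);
translate([0, 0, 256]) cube([2788, 194, 17]);


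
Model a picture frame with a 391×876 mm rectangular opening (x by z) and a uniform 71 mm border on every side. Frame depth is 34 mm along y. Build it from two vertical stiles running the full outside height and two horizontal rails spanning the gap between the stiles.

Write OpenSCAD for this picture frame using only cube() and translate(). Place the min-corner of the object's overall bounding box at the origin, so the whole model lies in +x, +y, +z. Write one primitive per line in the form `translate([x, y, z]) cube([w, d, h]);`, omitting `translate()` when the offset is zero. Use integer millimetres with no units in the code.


cube([71, 34, 1018]);
translate([462, 0, 0]) cube([71, 34, 1018]);
translate([71, 0, 0]) cube([391, 34, 71]);
translate([71, 0, 947]) cube([391, 34, 71]);


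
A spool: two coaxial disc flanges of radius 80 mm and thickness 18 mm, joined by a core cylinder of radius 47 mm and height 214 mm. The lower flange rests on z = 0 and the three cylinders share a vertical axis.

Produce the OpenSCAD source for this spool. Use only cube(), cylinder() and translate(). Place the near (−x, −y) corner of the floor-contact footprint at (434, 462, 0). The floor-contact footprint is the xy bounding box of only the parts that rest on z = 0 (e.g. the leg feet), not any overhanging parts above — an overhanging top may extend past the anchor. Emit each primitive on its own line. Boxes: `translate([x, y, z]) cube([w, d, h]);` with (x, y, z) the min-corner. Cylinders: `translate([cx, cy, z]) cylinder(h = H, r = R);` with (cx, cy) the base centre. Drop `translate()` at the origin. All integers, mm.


translate([514, 542, 0]) cylinder(h = 18, r = 80);
translate([514, 542, 18]) cylinder(h = 214, r = 47);
translate([514, 542, 232]) cylinder(h = 18, r = 80);


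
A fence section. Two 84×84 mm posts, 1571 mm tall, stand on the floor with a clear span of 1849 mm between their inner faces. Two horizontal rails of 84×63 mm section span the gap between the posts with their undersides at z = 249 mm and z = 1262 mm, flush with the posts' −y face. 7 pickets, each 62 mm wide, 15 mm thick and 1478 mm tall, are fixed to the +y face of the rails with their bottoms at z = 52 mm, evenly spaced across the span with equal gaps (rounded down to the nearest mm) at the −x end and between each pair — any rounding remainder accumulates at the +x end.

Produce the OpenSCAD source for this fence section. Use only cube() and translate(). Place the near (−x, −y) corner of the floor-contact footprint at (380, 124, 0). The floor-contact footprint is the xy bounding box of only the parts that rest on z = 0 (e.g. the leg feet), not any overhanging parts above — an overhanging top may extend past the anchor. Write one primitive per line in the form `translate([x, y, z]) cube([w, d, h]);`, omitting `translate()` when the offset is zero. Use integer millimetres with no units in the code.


translate([380, 124, 0]) cube([84, 84, 1571]);
translate([2313, 124, 0]) cube([84, 84, 1571]);
translate([464, 124, 249]) cube([1849, 84, 63]);
translate([464, 124, 1262]) cube([1849, 84, 63]);
translate([640, 208, 52]) cube([62, 15, 1478]);
translate([878, 208, 52]) cube([62, 15, 1478]);
translate([1116, 208, 52]) cube([62, 15, 1478]);
translate([1354, 208, 52]) cube([62, 15, 1478]);
translate([1592, 208, 52]) cube([62, 15, 1478]);
translate([1830, 208, 52]) cube([62, 15, 1478]);
translate([2068, 208, 52]) cube([62, 15, 1478]);


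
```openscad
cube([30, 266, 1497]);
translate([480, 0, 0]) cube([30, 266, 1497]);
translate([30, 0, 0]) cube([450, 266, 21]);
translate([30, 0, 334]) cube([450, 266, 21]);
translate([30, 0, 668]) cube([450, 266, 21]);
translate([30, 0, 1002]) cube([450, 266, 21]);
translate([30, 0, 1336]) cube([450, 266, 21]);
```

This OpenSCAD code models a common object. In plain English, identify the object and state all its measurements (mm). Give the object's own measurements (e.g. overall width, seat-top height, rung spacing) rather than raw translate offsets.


An open bookshelf. Two side panels, each 30 mm thick, 266 mm deep and 1497 mm tall, stand 510 mm apart (outside-to-outside). Between them sit 5 shelves, each 21 mm thick and 266 mm deep, spanning the full gap between the sides. The bottom shelf rests on the floor (its underside at z = 0) and the clear gap between one shelf's top and the next shelf's underside is 313 mm.


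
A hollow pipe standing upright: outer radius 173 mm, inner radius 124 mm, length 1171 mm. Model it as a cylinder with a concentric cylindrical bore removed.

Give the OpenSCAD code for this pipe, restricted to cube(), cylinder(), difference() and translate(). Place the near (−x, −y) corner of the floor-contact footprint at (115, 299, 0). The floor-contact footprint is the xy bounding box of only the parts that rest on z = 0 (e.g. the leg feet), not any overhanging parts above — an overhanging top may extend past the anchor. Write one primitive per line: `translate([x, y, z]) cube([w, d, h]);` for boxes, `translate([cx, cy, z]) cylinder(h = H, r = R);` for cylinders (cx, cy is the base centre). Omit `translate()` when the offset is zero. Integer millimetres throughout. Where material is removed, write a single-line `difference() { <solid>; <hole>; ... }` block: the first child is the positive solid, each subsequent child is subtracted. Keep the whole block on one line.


difference() { translate([288, 472, 0]) cylinder(h = 1171, r = 173); translate([288, 472, 0]) cylinder(h = 1171, r = 124); }


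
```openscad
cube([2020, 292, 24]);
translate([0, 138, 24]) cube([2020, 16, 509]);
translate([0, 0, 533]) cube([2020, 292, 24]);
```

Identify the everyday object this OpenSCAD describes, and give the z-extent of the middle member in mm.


An I-beam. The web height is 509 mm.

Two wide flanges with a thin centred web — an I-beam. Overall 557 mm minus two 24 mm flanges gives a web of 557 − 2·24 = 509 mm.


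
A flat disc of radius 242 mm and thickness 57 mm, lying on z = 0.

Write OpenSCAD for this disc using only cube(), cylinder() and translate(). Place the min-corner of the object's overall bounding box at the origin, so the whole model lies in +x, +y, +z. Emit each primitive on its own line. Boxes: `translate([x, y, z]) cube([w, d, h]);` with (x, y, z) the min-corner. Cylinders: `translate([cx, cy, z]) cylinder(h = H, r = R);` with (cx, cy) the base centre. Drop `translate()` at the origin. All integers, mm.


translate([242, 242, 0]) cylinder(h = 57, r = 242);


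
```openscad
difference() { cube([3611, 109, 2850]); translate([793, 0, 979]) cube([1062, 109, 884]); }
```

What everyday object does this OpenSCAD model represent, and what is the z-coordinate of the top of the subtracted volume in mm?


A wall with a window opening. The window head height is 1863 mm.

A wall with a rectangular opening subtracted — a window. Sill at z = 979, opening 884 mm tall, so the head is at 979 + 884 = 1863 mm.


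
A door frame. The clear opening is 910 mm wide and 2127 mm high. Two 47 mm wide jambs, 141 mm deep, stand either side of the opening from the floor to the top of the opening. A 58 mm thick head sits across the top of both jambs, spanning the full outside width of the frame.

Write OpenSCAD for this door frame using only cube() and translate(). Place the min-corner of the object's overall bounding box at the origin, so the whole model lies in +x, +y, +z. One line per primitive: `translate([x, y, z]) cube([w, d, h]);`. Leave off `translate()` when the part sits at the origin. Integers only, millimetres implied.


cube([47, 141, 2127]);
translate([957, 0, 0]) cube([47, 141, 2127]);
translate([0, 0, 2127]) cube([1004, 141, 58]);


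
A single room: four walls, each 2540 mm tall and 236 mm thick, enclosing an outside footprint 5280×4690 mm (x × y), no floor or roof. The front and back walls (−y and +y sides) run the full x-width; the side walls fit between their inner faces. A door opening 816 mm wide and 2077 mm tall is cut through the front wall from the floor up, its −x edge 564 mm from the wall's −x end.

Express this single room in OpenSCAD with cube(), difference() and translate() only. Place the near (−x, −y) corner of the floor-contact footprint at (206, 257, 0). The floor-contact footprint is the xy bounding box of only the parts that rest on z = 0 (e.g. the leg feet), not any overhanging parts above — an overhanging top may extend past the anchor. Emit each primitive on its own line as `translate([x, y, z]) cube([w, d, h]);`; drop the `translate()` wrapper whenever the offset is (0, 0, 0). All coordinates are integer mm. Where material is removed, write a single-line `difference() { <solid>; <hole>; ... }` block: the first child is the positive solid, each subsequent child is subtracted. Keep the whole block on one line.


difference() { translate([206, 257, 0]) cube([5280, 236, 2540]); translate([770, 257, 0]) cube([816, 236, 2077]); }
translate([206, 4711, 0]) cube([5280, 236, 2540]);
translate([206, 493, 0]) cube([236, 4218, 2540]);
translate([5250, 493, 0]) cube([236, 4218, 2540]);


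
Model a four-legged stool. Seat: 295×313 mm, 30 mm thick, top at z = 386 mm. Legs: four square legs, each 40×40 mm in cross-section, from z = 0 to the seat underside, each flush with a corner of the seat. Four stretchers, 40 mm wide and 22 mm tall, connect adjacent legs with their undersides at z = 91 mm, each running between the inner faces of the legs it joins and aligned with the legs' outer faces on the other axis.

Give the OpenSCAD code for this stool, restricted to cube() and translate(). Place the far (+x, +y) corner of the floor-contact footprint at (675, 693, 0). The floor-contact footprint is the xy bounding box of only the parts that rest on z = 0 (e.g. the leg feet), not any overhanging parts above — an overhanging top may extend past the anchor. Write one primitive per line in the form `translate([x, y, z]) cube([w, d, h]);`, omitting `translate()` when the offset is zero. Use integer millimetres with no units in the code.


translate([380, 380, 356]) cube([295, 313, 30]);
translate([380, 380, 0]) cube([40, 40, 356]);
translate([635, 380, 0]) cube([40, 40, 356]);
translate([380, 653, 0]) cube([40, 40, 356]);
translate([635, 653, 0]) cube([40, 40, 356]);
translate([420, 380, 91]) cube([215, 40, 22]);
translate([420, 653, 91]) cube([215, 40, 22]);
translate([380, 420, 91]) cube([40, 233, 22]);
translate([635, 420, 91]) cube([40, 233, 22]);
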